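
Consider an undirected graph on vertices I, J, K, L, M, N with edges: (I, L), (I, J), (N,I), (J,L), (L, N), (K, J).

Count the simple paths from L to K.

3

L–I–J–K
L–J–K
L–N–I–J–K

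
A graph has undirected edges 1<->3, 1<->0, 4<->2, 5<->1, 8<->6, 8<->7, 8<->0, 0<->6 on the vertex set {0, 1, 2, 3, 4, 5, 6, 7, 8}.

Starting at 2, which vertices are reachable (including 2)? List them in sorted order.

Start at 2.
Its neighbours: 4.
Nothing further is reachable.

2, 4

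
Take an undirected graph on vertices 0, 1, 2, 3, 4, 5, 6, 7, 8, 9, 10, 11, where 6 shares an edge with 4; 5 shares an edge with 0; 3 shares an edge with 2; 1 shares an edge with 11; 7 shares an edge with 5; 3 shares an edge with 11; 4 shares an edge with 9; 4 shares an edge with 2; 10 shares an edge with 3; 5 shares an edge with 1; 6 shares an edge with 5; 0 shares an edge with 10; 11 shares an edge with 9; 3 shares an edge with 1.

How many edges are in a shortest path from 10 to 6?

Distance 0: 10.
Distance 1: 0, 3.
Distance 2: 1, 2, 5, 11.
Distance 3: 4, 6, 7, 9 — contains 6.

3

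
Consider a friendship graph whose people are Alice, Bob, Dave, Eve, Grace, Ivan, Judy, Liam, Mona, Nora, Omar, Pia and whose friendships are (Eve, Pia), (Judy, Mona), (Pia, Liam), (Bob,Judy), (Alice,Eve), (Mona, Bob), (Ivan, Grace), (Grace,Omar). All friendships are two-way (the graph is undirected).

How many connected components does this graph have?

5

From Alice: component {Alice, Eve, Liam, Pia}.
From Bob: component {Bob, Judy, Mona}.
From Dave: component {Dave}.
From Grace: component {Grace, Ivan, Omar}.
From Nora: component {Nora}.
That's 5 components.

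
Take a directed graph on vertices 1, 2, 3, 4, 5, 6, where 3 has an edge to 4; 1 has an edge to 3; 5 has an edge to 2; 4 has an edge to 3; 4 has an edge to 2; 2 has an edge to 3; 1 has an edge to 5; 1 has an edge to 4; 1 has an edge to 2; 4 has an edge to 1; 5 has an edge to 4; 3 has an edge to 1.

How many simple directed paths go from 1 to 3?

7

1→2→3
1→3
1→4→2→3
1→4→3
1→5→2→3
1→5→4→2→3
1→5→4→3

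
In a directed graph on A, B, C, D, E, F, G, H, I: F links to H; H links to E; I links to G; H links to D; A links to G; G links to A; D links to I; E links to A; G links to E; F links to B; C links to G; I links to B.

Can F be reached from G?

No

Explore from G.
Distance 1: reach A, E.
The search from G is exhausted; no directed path reaches F.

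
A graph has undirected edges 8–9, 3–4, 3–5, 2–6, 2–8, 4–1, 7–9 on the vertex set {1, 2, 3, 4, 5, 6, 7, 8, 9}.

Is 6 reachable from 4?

No

Explore from 4.
Distance 1: reach 1, 3.
Distance 2: reach 5.
The search is exhausted without reaching 6; it lies in a different component.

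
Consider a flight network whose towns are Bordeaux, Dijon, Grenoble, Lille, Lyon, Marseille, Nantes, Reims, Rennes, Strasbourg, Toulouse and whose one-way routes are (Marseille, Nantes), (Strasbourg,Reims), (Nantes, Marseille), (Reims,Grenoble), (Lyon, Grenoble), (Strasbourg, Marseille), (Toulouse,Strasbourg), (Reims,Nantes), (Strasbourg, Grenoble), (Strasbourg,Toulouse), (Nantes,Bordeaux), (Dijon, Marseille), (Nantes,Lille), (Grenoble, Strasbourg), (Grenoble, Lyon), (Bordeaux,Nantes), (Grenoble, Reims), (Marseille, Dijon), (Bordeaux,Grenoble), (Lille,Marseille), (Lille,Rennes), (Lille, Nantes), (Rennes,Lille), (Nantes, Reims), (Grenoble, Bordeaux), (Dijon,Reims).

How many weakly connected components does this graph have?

From Bordeaux: component {Bordeaux, Dijon, Grenoble, Lille, Lyon, Marseille, Nantes, Reims, Rennes, Strasbourg, Toulouse}.
That's 1 component.

1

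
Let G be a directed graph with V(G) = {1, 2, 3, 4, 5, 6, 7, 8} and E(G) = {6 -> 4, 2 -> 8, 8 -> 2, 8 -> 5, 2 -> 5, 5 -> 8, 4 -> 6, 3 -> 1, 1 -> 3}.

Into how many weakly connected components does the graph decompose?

From 1: component {1, 3}.
From 2: component {2, 5, 8}.
From 4: component {4, 6}.
From 7: component {7}.
That's 4 components.

4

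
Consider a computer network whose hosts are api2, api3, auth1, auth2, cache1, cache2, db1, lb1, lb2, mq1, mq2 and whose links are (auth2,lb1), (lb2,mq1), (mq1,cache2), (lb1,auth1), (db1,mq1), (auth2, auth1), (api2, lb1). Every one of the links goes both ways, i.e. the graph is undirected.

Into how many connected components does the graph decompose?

From api2: component {api2, auth1, auth2, lb1}.
From api3: component {api3}.
From cache1: component {cache1}.
From cache2: component {cache2, db1, lb2, mq1}.
From mq2: component {mq2}.
That's 5 components.

5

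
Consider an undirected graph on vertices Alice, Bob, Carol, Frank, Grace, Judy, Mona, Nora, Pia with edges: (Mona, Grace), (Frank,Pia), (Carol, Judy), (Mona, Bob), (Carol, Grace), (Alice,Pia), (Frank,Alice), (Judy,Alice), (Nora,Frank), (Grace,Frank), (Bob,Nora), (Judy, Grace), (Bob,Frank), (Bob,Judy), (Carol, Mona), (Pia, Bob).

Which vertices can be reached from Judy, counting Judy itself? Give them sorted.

Start at Judy.
Its neighbours: Alice, Bob, Carol, Grace.
Then their neighbours: Frank, Mona, Nora, Pia.
Every vertex is now reached.

Alice, Bob, Carol, Frank, Grace, Judy, Mona, Nora, Pia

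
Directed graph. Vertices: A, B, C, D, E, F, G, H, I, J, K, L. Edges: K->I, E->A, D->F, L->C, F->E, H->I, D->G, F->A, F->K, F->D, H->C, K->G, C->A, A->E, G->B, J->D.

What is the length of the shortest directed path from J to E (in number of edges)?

3

Distance 0: J.
Distance 1: D.
Distance 2: F, G.
Distance 3: A, B, E, K — contains E.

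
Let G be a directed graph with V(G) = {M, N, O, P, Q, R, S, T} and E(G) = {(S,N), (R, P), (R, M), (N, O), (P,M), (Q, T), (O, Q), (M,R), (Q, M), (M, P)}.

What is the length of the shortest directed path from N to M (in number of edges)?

Distance 0: N.
Distance 1: O.
Distance 2: Q.
Distance 3: M, T — contains M.

3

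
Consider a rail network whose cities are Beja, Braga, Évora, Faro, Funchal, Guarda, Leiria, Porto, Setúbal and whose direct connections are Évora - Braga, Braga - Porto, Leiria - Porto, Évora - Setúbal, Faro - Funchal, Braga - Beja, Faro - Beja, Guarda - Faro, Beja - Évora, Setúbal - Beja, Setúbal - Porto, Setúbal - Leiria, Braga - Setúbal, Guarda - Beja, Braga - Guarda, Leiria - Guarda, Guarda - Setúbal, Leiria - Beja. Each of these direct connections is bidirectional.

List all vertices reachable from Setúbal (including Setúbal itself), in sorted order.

Start at Setúbal.
Its neighbours: Beja, Braga, Évora, Guarda, Leiria, Porto.
Then their neighbours: Faro.
Then next layer: Funchal.
Every vertex is now reached.

Beja, Braga, Évora, Faro, Funchal, Guarda, Leiria, Porto, Setúbal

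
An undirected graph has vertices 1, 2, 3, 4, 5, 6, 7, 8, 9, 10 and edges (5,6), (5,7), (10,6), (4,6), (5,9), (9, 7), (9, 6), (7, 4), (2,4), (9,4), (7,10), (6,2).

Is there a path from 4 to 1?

No

Explore from 4.
Distance 1: reach 2, 6, 7, 9.
Distance 2: reach 5, 10.
The search is exhausted without reaching 1; it lies in a different component.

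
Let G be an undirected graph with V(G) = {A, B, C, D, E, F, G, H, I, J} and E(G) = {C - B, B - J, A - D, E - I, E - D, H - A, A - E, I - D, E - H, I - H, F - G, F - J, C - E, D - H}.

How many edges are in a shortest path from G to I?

Distance 0: G.
Distance 1: F.
Distance 2: J.
Distance 3: B.
Distance 4: C.
Distance 5: E.
Distance 6: A, D, H, I — contains I.

6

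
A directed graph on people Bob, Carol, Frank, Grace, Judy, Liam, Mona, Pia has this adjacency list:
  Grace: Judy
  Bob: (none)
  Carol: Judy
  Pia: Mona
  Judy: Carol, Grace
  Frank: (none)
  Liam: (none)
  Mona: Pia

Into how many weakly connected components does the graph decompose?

5

From Bob: component {Bob}.
From Carol: component {Carol, Grace, Judy}.
From Frank: component {Frank}.
From Liam: component {Liam}.
From Mona: component {Mona, Pia}.
That's 5 components.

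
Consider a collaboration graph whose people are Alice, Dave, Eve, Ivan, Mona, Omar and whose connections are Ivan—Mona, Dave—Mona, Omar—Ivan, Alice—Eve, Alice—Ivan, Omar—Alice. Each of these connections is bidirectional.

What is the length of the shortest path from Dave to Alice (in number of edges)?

3

Distance 0: Dave.
Distance 1: Mona.
Distance 2: Ivan.
Distance 3: Alice, Omar — contains Alice.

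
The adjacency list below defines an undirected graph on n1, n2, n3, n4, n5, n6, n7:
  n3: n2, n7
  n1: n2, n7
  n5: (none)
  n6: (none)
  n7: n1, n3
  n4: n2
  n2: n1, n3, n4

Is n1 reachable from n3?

Explore from n3.
Distance 1: reach n2, n7.
Distance 2: reach n1, n4.
Found n1.

Yes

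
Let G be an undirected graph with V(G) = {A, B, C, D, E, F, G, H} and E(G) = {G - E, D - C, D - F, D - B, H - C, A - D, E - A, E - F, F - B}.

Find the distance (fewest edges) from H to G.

Distance 0: H.
Distance 1: C.
Distance 2: D.
Distance 3: A, B, F.
Distance 4: E.
Distance 5: G — contains G.

5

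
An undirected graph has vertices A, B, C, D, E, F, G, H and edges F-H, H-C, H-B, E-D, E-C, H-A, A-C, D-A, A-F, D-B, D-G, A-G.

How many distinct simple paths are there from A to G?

8

A–C–E–D–G
A–C–H–B–D–G
A–D–G
A–F–H–B–D–G
A–F–H–C–E–D–G
A–G
A–H–B–D–G
A–H–C–E–D–G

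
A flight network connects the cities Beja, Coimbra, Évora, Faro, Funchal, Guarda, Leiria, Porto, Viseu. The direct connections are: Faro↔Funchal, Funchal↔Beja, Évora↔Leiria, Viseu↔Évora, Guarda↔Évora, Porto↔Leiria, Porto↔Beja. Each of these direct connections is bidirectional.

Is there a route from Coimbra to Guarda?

No

Coimbra has no edges, so nothing is reachable from it.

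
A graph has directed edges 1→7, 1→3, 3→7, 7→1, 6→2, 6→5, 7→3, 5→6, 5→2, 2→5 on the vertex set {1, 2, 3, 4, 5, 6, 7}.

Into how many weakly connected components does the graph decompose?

From 1: component {1, 3, 7}.
From 2: component {2, 5, 6}.
From 4: component {4}.
That's 3 components.

3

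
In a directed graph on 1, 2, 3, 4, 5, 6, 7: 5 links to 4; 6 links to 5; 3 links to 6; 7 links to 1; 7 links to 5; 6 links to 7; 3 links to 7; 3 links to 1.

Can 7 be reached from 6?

Yes

Explore from 6.
Distance 1: reach 5, 7.
Found 7.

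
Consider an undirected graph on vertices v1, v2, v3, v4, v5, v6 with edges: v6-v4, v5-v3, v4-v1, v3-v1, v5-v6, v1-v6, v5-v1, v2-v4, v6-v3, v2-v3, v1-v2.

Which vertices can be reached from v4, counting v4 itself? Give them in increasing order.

Start at v4.
Its neighbours: v1, v2, v6.
Then their neighbours: v3, v5.
Every vertex is now reached.

v1, v2, v3, v4, v5, v6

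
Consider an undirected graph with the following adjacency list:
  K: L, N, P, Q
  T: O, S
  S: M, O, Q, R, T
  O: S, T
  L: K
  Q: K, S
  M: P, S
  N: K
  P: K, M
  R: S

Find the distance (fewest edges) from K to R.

Distance 0: K.
Distance 1: L, N, P, Q.
Distance 2: M, S.
Distance 3: O, R, T — contains R.

3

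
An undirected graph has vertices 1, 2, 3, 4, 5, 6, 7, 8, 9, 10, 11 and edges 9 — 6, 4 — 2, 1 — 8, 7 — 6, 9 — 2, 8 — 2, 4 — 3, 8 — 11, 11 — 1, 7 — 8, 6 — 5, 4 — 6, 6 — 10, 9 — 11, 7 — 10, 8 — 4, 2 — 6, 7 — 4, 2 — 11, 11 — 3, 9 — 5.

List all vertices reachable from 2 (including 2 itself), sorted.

Start at 2.
Its neighbours: 4, 6, 8, 9, 11.
Then their neighbours: 1, 3, 5, 7, 10.
Every vertex is now reached.

1, 2, 3, 4, 5, 6, 7, 8, 9, 10, 11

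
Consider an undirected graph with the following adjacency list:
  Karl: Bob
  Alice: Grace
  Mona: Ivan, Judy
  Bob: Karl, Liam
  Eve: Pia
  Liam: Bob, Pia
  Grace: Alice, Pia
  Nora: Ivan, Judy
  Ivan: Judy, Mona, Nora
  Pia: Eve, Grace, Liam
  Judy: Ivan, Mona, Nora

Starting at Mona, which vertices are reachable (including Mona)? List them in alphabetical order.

Ivan, Judy, Mona, Nora

Start at Mona.
Its neighbours: Ivan, Judy.
Then their neighbours: Nora.
Nothing further is reachable.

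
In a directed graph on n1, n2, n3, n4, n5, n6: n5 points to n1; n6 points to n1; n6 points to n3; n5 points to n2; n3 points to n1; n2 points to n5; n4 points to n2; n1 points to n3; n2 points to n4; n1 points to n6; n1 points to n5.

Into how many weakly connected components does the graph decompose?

1

From n1: component {n1, n2, n3, n4, n5, n6}.
That's 1 component.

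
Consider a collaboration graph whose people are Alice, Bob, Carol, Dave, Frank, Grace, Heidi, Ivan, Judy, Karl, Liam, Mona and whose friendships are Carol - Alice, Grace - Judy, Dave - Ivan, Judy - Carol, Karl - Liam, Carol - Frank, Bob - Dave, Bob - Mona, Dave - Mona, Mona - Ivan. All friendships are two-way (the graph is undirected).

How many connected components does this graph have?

From Alice: component {Alice, Carol, Frank, Grace, Judy}.
From Bob: component {Bob, Dave, Ivan, Mona}.
From Heidi: component {Heidi}.
From Karl: component {Karl, Liam}.
That's 4 components.

4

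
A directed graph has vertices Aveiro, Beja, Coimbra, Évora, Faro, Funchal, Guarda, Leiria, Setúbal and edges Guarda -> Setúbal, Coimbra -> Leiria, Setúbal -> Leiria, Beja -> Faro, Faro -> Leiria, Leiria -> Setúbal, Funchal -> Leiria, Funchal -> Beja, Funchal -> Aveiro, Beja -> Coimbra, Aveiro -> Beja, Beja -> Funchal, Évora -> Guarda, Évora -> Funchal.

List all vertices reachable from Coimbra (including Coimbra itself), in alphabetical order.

Start at Coimbra.
Its neighbours: Leiria.
Then their neighbours: Setúbal.
Nothing further is reachable.

Coimbra, Leiria, Setúbal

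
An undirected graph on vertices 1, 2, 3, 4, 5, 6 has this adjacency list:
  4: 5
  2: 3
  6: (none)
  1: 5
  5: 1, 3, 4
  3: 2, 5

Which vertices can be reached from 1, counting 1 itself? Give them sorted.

Start at 1.
Its neighbours: 5.
Then their neighbours: 3, 4.
Then next layer: 2.
Nothing further is reachable.

1, 2, 3, 4, 5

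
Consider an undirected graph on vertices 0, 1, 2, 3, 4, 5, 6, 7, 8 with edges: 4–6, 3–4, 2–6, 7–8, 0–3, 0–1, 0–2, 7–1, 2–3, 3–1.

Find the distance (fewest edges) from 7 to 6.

Distance 0: 7.
Distance 1: 1, 8.
Distance 2: 0, 3.
Distance 3: 2, 4.
Distance 4: 6 — contains 6.

4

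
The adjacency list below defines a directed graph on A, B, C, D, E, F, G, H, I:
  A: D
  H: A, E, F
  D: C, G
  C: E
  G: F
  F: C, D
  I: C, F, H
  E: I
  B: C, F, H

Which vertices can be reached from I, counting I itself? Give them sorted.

Start at I.
Its neighbours: C, F, H.
Then their neighbours: A, D, E.
Then next layer: G.
Nothing further is reachable.

A, C, D, E, F, G, H, I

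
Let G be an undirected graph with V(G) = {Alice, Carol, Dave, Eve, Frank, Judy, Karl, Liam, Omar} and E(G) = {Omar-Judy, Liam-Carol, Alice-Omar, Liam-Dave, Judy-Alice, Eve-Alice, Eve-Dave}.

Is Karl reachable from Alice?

No

Explore from Alice.
Distance 1: reach Eve, Judy, Omar.
Distance 2: reach Dave.
Distance 3: reach Liam.
Distance 4: reach Carol.
The search is exhausted without reaching Karl; it lies in a different component.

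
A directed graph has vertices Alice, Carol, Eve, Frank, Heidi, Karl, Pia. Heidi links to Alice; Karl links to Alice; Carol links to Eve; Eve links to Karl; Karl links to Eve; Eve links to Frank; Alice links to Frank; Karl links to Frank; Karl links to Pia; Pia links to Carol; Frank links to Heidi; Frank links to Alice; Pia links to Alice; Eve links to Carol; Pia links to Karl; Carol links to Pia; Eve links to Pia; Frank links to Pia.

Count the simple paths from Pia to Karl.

Pia→Carol→Eve→Karl
Pia→Karl

2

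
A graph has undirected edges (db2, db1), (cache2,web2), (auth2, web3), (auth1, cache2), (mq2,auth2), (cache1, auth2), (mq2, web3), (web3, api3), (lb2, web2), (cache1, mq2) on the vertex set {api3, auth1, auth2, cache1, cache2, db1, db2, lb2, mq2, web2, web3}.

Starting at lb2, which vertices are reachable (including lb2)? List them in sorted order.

Start at lb2.
Its neighbours: web2.
Then their neighbours: cache2.
Then next layer: auth1.
Nothing further is reachable.

auth1, cache2, lb2, web2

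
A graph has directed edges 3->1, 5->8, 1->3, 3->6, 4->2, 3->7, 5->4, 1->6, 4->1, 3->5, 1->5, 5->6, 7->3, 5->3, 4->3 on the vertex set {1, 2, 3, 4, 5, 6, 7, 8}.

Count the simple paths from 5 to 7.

3

5→3→7
5→4→1→3→7
5→4→3→7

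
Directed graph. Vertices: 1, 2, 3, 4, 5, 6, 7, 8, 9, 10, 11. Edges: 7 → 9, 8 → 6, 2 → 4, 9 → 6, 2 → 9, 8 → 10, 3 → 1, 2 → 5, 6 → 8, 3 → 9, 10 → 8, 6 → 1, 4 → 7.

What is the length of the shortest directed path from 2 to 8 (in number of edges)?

3

Distance 0: 2.
Distance 1: 4, 5, 9.
Distance 2: 6, 7.
Distance 3: 1, 8 — contains 8.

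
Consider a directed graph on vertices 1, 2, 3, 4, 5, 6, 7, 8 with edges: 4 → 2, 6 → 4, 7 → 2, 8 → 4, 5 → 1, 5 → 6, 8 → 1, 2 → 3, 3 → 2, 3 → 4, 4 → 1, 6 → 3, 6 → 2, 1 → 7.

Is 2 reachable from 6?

Explore from 6.
Distance 1: reach 2, 3, 4.
Found 2.

Yes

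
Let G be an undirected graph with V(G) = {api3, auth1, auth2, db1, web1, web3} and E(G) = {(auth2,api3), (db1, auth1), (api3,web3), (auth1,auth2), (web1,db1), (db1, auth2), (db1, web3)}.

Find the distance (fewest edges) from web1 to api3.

Distance 0: web1.
Distance 1: db1.
Distance 2: auth1, auth2, web3.
Distance 3: api3 — contains api3.

3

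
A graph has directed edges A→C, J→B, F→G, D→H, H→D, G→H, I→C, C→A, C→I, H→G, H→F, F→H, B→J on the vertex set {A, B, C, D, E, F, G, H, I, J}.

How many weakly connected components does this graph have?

From A: component {A, C, I}.
From B: component {B, J}.
From D: component {D, F, G, H}.
From E: component {E}.
That's 4 components.

4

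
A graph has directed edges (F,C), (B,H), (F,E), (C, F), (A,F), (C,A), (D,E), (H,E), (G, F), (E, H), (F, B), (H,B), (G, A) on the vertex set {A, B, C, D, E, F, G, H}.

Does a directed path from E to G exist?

No

Explore from E.
Distance 1: reach H.
Distance 2: reach B.
The search from E is exhausted; no directed path reaches G.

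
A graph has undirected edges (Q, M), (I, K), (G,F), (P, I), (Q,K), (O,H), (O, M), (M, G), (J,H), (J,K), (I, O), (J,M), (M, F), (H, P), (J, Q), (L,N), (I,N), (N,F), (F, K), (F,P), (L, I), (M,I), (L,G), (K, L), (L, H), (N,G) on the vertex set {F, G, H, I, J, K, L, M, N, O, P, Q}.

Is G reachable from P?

Explore from P.
Distance 1: reach F, H, I.
Distance 2: reach G, J, K, L, M, N, O.
Found G.

Yes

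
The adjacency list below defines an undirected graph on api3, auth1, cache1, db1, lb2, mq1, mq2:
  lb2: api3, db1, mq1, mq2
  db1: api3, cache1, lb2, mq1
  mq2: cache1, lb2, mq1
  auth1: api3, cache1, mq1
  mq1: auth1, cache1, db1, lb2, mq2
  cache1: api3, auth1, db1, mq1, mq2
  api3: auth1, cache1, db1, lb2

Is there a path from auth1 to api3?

Yes

Explore from auth1.
Distance 1: reach api3, cache1, mq1.
Found api3.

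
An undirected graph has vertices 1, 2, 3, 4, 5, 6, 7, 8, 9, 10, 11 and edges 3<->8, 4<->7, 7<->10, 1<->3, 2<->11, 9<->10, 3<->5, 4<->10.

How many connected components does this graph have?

4

From 1: component {1, 3, 5, 8}.
From 2: component {2, 11}.
From 4: component {4, 7, 9, 10}.
From 6: component {6}.
That's 4 components.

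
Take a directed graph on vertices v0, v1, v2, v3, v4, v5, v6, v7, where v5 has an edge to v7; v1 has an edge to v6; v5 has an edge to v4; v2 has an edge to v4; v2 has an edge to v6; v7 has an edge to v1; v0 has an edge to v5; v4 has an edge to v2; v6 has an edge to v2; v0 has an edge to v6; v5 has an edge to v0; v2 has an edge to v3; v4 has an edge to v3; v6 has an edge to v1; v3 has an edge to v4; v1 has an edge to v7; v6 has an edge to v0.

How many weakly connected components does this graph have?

1

From v0: component {v0, v1, v2, v3, v4, v5, v6, v7}.
That's 1 component.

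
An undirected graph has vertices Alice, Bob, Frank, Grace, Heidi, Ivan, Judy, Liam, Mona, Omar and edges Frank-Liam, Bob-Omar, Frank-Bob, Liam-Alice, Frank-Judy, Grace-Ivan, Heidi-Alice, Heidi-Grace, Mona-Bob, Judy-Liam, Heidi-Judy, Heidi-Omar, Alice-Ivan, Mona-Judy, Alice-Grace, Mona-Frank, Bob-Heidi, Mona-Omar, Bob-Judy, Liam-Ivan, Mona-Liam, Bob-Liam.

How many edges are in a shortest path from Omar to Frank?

Distance 0: Omar.
Distance 1: Bob, Heidi, Mona.
Distance 2: Alice, Frank, Grace, Judy, Liam — contains Frank.

2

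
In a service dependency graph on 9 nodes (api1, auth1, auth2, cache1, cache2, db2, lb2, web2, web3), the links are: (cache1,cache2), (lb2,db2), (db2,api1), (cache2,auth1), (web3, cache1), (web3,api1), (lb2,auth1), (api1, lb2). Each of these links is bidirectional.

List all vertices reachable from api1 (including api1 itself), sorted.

Start at api1.
Its neighbours: db2, lb2, web3.
Then their neighbours: auth1, cache1.
Then next layer: cache2.
Nothing further is reachable.

api1, auth1, cache1, cache2, db2, lb2, web3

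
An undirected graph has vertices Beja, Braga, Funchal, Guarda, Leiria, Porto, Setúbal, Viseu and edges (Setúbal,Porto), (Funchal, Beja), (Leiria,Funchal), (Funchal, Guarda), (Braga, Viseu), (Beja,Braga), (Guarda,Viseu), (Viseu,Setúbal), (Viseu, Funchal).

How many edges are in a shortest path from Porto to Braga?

3

Distance 0: Porto.
Distance 1: Setúbal.
Distance 2: Viseu.
Distance 3: Braga, Funchal, Guarda — contains Braga.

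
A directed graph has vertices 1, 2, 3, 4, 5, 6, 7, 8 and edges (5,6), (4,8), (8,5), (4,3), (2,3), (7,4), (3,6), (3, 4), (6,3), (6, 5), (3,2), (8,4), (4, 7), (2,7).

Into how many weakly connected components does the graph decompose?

2

From 1: component {1}.
From 2: component {2, 3, 4, 5, 6, 7, 8}.
That's 2 components.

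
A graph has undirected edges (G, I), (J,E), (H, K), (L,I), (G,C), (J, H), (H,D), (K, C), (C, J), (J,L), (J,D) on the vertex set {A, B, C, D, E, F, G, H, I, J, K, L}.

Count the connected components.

From A: component {A}.
From B: component {B}.
From C: component {C, D, E, G, H, I, J, K, L}.
From F: component {F}.
That's 4 components.

4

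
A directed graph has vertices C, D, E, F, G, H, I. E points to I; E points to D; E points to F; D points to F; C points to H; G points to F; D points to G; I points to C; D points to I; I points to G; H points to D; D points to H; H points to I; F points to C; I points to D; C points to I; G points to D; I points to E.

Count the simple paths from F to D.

F→C→H→D
F→C→H→I→D
F→C→H→I→E→D
F→C→H→I→G→D
F→C→I→D
F→C→I→E→D
F→C→I→G→D

7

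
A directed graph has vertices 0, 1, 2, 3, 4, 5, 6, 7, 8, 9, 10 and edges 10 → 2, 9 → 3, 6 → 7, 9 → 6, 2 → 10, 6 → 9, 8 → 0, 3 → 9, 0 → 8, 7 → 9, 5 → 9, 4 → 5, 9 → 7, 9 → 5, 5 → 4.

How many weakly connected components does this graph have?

4

From 0: component {0, 8}.
From 1: component {1}.
From 2: component {2, 10}.
From 3: component {3, 4, 5, 6, 7, 9}.
That's 4 components.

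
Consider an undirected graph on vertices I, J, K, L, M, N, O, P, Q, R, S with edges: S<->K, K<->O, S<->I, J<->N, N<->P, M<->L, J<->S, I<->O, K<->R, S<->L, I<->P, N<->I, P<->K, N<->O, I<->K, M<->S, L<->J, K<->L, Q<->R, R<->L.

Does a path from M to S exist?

Explore from M.
Distance 1: reach L, S.
Found S.

Yes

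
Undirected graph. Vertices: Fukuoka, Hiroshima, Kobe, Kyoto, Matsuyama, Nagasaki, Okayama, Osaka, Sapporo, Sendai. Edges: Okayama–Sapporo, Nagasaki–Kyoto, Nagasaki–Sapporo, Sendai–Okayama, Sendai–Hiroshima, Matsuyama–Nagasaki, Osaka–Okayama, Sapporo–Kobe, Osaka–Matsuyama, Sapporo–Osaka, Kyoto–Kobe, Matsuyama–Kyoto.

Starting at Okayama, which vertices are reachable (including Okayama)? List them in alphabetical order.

Start at Okayama.
Its neighbours: Osaka, Sapporo, Sendai.
Then their neighbours: Hiroshima, Kobe, Matsuyama, Nagasaki.
Then next layer: Kyoto.
Nothing further is reachable.

Hiroshima, Kobe, Kyoto, Matsuyama, Nagasaki, Okayama, Osaka, Sapporo, Sendai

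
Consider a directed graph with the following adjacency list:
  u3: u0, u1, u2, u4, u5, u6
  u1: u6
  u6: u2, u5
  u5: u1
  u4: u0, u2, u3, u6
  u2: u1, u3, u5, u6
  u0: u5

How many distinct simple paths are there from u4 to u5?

21

u4→u0→u5
u4→u2→u1→u6→u5
u4→u2→u3→u0→u5
u4→u2→u3→u1→u6→u5
u4→u2→u3→u5
u4→u2→u3→u6→u5
u4→u2→u5
u4→u2→u6→u5
... and 13 more.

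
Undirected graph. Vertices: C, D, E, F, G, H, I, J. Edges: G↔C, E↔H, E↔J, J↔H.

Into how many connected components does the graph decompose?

5

From C: component {C, G}.
From D: component {D}.
From E: component {E, H, J}.
From F: component {F}.
From I: component {I}.
That's 5 components.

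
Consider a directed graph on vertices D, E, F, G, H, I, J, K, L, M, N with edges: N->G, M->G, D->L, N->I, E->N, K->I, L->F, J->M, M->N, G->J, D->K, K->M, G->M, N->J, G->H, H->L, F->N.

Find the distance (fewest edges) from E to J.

2

Distance 0: E.
Distance 1: N.
Distance 2: G, I, J — contains J.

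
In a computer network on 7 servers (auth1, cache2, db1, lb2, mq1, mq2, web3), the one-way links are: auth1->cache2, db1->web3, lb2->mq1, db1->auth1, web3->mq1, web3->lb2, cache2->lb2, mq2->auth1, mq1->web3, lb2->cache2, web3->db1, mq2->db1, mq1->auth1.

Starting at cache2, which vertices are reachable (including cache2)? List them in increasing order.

auth1, cache2, db1, lb2, mq1, web3

Start at cache2.
Its neighbours: lb2.
Then their neighbours: mq1.
Then next layer: auth1, web3.
Then next layer: db1.
Nothing further is reachable.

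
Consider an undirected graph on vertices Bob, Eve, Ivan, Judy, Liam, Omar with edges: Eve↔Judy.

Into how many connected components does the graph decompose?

From Bob: component {Bob}.
From Eve: component {Eve, Judy}.
From Ivan: component {Ivan}.
From Liam: component {Liam}.
From Omar: component {Omar}.
That's 5 components.

5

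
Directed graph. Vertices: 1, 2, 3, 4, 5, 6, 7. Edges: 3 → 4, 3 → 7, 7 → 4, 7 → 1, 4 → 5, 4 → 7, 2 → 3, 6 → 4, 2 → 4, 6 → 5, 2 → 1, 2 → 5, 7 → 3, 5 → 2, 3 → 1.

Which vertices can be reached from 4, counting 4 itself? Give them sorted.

1, 2, 3, 4, 5, 7

Start at 4.
Its neighbours: 5, 7.
Then their neighbours: 1, 2, 3.
Nothing further is reachable.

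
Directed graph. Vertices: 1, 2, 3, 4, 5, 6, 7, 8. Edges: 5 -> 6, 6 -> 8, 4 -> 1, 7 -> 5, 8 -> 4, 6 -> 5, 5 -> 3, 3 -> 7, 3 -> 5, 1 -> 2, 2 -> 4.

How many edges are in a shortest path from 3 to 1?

Distance 0: 3.
Distance 1: 5, 7.
Distance 2: 6.
Distance 3: 8.
Distance 4: 4.
Distance 5: 1 — contains 1.

5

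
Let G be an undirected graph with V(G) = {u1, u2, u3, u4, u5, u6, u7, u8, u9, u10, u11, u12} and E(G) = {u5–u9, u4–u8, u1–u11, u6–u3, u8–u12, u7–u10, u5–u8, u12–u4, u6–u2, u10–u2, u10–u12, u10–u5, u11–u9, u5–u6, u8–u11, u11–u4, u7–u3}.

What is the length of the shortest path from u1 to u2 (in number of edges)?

Distance 0: u1.
Distance 1: u11.
Distance 2: u4, u8, u9.
Distance 3: u5, u12.
Distance 4: u6, u10.
Distance 5: u2, u3, u7 — contains u2.

5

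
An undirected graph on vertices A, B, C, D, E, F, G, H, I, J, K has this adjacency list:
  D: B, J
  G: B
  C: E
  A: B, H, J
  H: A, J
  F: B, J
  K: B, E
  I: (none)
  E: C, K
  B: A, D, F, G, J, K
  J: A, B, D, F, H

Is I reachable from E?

Explore from E.
Distance 1: reach C, K.
Distance 2: reach B.
Distance 3: reach A, D, F, G, J.
Distance 4: reach H.
The search is exhausted without reaching I; it lies in a different component.

No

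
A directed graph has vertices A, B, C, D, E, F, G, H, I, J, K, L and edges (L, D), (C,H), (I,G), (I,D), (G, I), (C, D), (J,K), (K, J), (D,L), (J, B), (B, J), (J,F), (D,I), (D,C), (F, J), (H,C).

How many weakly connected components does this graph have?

4

From A: component {A}.
From B: component {B, F, J, K}.
From C: component {C, D, G, H, I, L}.
From E: component {E}.
That's 4 components.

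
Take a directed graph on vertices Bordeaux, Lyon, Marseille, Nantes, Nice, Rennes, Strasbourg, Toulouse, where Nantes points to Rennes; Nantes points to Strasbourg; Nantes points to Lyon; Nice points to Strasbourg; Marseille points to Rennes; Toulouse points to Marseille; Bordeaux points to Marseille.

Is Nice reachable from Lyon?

No

Lyon has no outgoing edges, so nothing is reachable from it.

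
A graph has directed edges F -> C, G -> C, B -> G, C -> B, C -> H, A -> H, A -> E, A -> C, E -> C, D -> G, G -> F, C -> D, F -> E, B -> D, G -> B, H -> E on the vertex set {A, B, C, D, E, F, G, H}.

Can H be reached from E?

Explore from E.
Distance 1: reach C.
Distance 2: reach B, D, H.
Found H.

Yes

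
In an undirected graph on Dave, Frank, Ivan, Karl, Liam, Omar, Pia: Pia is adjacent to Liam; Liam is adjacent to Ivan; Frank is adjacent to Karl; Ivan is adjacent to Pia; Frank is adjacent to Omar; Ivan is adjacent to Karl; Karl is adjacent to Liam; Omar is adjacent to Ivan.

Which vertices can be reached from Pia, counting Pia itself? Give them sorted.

Start at Pia.
Its neighbours: Ivan, Liam.
Then their neighbours: Karl, Omar.
Then next layer: Frank.
Nothing further is reachable.

Frank, Ivan, Karl, Liam, Omar, Pia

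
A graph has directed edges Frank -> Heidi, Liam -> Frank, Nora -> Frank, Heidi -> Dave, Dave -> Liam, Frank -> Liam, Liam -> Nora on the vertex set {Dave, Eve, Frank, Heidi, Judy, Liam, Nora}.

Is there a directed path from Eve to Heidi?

Eve has no outgoing edges, so nothing is reachable from it.

No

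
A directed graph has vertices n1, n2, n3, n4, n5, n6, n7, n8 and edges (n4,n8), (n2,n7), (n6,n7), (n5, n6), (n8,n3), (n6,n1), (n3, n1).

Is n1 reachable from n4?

Explore from n4.
Distance 1: reach n8.
Distance 2: reach n3.
Distance 3: reach n1.
Found n1.

Yes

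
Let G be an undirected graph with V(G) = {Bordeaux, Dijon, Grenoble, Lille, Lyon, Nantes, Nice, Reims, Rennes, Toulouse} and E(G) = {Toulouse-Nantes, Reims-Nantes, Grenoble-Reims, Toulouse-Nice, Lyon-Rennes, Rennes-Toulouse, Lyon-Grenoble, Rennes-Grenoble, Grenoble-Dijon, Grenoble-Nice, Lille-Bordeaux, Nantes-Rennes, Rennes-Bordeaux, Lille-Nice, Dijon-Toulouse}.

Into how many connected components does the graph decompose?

From Bordeaux: component {Bordeaux, Dijon, Grenoble, Lille, Lyon, Nantes, Nice, Reims, Rennes, Toulouse}.
That's 1 component.

1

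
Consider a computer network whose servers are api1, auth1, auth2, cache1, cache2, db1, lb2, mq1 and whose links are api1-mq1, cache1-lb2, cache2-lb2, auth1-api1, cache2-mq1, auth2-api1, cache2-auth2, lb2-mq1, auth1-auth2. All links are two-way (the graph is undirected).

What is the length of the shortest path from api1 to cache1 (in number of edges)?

Distance 0: api1.
Distance 1: auth1, auth2, mq1.
Distance 2: cache2, lb2.
Distance 3: cache1 — contains cache1.

3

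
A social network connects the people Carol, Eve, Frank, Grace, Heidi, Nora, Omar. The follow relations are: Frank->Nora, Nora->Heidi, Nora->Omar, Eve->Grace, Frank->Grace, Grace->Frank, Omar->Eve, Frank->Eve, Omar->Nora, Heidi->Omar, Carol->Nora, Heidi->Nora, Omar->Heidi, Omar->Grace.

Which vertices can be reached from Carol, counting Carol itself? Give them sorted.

Carol, Eve, Frank, Grace, Heidi, Nora, Omar

Start at Carol.
Its neighbours: Nora.
Then their neighbours: Heidi, Omar.
Then next layer: Eve, Grace.
Then next layer: Frank.
Every vertex is now reached.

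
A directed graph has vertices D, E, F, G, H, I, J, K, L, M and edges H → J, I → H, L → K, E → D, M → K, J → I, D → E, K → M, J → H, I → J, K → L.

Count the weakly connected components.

5

From D: component {D, E}.
From F: component {F}.
From G: component {G}.
From H: component {H, I, J}.
From K: component {K, L, M}.
That's 5 components.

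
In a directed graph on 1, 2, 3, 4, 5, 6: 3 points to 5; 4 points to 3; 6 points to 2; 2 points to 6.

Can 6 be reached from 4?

No

Explore from 4.
Distance 1: reach 3.
Distance 2: reach 5.
The search from 4 is exhausted; no directed path reaches 6.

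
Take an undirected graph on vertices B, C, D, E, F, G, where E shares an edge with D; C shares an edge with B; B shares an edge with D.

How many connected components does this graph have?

From B: component {B, C, D, E}.
From F: component {F}.
From G: component {G}.
That's 3 components.

3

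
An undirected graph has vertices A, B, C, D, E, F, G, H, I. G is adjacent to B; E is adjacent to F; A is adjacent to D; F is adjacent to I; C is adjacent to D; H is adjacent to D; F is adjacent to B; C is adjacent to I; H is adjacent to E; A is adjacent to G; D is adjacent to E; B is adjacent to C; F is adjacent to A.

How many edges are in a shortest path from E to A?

2

Distance 0: E.
Distance 1: D, F, H.
Distance 2: A, B, C, I — contains A.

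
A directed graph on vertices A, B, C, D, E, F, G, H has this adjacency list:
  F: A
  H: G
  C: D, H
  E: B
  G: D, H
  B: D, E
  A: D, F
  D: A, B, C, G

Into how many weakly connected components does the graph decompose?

From A: component {A, B, C, D, E, F, G, H}.
That's 1 component.

1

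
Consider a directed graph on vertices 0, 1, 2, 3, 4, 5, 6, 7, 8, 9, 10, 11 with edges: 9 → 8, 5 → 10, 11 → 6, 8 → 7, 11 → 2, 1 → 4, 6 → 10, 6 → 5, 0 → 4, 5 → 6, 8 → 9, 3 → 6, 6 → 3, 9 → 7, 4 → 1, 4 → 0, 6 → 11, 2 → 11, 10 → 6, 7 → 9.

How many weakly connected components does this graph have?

3

From 0: component {0, 1, 4}.
From 2: component {2, 3, 5, 6, 10, 11}.
From 7: component {7, 8, 9}.
That's 3 components.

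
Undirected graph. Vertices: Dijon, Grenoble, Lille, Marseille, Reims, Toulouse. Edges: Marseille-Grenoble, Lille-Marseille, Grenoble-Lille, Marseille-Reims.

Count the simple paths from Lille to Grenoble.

Lille–Grenoble
Lille–Marseille–Grenoble

2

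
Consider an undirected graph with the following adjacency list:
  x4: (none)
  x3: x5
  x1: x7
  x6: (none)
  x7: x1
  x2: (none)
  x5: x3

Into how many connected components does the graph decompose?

From x1: component {x1, x7}.
From x2: component {x2}.
From x3: component {x3, x5}.
From x4: component {x4}.
From x6: component {x6}.
That's 5 components.

5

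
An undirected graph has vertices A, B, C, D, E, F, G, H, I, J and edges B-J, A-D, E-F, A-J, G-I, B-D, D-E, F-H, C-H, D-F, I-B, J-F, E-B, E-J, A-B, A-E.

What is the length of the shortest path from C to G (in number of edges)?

Distance 0: C.
Distance 1: H.
Distance 2: F.
Distance 3: D, E, J.
Distance 4: A, B.
Distance 5: I.
Distance 6: G — contains G.

6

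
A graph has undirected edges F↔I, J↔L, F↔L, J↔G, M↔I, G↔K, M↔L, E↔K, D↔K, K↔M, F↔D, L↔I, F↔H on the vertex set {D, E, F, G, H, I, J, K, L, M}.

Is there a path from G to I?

Explore from G.
Distance 1: reach J, K.
Distance 2: reach D, E, L, M.
Distance 3: reach F, I.
Found I.

Yes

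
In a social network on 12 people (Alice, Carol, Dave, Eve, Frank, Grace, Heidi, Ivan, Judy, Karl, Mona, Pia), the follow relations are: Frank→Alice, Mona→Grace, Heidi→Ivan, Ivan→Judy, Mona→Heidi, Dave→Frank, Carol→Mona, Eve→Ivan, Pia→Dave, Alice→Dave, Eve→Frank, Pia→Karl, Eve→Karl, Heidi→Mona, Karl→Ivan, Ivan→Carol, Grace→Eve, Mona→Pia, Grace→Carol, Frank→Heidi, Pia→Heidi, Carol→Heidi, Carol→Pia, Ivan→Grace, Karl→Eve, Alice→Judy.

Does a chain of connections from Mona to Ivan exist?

Yes

Explore from Mona.
Distance 1: reach Grace, Heidi, Pia.
Distance 2: reach Carol, Dave, Eve, Ivan, Karl.
Found Ivan.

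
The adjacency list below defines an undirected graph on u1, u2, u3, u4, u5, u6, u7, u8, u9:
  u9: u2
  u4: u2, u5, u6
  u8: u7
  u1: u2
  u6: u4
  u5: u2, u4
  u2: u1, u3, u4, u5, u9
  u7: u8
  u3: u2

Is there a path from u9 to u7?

No

Explore from u9.
Distance 1: reach u2.
Distance 2: reach u1, u3, u4, u5.
Distance 3: reach u6.
The search is exhausted without reaching u7; it lies in a different component.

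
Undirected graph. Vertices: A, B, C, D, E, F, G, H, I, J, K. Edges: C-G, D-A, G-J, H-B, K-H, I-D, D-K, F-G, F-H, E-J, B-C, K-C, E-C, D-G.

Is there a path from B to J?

Yes

Explore from B.
Distance 1: reach C, H.
Distance 2: reach E, F, G, K.
Distance 3: reach D, J.
Found J.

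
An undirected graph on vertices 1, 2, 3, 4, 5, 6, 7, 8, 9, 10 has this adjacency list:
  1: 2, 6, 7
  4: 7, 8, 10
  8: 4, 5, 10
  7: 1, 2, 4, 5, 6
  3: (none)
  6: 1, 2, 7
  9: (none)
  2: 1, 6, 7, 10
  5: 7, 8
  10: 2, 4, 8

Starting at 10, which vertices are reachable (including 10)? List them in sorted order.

1, 2, 4, 5, 6, 7, 8, 10

Start at 10.
Its neighbours: 2, 4, 8.
Then their neighbours: 1, 5, 6, 7.
Nothing further is reachable.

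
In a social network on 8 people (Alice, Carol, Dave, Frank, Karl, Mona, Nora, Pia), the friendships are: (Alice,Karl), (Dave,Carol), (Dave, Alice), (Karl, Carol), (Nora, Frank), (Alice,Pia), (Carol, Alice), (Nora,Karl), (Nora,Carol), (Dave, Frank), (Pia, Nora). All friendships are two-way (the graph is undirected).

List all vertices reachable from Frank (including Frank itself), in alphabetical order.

Start at Frank.
Its neighbours: Dave, Nora.
Then their neighbours: Alice, Carol, Karl, Pia.
Nothing further is reachable.

Alice, Carol, Dave, Frank, Karl, Nora, Pia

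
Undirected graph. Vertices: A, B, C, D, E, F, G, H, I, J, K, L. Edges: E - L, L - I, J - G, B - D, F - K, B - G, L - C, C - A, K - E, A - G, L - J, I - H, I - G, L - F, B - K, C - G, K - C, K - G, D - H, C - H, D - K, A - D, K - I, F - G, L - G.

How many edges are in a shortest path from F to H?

Distance 0: F.
Distance 1: G, K, L.
Distance 2: A, B, C, D, E, I, J.
Distance 3: H — contains H.

3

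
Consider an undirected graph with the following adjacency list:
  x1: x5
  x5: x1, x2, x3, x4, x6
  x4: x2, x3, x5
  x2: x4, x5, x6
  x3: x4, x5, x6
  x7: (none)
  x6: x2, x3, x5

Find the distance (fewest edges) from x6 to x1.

2

Distance 0: x6.
Distance 1: x2, x3, x5.
Distance 2: x1, x4 — contains x1.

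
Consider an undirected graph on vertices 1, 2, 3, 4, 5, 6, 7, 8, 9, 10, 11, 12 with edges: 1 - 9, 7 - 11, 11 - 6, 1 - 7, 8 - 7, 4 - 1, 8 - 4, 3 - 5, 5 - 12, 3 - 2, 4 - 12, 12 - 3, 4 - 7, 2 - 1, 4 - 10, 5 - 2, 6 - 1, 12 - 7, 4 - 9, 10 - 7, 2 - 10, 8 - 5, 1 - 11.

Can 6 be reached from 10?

Explore from 10.
Distance 1: reach 2, 4, 7.
Distance 2: reach 1, 3, 5, 8, 9, 11, 12.
Distance 3: reach 6.
Found 6.

Yes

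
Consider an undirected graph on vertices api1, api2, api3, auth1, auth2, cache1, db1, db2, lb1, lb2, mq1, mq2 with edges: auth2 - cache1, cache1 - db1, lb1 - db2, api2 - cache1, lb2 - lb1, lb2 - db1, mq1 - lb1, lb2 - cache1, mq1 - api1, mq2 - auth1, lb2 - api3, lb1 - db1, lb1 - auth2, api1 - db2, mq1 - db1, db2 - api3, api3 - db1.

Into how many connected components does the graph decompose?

2

From api1: component {api1, api2, api3, auth2, cache1, db1, db2, lb1, lb2, mq1}.
From auth1: component {auth1, mq2}.
That's 2 components.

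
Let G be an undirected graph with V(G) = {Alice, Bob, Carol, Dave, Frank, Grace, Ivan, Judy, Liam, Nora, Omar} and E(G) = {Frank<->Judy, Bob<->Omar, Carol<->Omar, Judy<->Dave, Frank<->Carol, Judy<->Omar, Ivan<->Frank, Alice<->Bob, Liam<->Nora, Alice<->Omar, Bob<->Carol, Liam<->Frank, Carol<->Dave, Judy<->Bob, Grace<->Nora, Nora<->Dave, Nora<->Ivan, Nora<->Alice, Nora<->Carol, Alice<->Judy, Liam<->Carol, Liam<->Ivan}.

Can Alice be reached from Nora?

Explore from Nora.
Distance 1: reach Alice, Carol, Dave, Grace, Ivan, Liam.
Found Alice.

Yes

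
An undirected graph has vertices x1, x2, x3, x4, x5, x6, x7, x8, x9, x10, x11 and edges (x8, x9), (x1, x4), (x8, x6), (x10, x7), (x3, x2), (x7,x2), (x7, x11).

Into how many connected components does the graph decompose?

From x1: component {x1, x4}.
From x2: component {x2, x3, x7, x10, x11}.
From x5: component {x5}.
From x6: component {x6, x8, x9}.
That's 4 components.

4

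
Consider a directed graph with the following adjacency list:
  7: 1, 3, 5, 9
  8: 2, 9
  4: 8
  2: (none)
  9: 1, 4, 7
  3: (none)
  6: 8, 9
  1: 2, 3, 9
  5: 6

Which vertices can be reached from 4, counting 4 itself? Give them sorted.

Start at 4.
Its neighbours: 8.
Then their neighbours: 2, 9.
Then next layer: 1, 7.
Then next layer: 3, 5.
Then next layer: 6.
Every vertex is now reached.

1, 2, 3, 4, 5, 6, 7, 8, 9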